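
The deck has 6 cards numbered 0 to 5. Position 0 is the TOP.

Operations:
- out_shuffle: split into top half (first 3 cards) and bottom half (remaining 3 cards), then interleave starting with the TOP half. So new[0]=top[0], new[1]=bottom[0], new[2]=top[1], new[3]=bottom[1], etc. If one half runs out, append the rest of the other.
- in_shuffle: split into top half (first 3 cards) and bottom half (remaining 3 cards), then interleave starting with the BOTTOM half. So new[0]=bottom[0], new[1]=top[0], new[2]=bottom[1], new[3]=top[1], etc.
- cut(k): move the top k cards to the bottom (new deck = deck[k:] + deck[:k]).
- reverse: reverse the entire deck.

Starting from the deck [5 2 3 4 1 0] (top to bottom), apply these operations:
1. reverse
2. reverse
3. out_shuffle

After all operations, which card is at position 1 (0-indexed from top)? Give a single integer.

Answer: 4

Derivation:
After op 1 (reverse): [0 1 4 3 2 5]
After op 2 (reverse): [5 2 3 4 1 0]
After op 3 (out_shuffle): [5 4 2 1 3 0]
Position 1: card 4.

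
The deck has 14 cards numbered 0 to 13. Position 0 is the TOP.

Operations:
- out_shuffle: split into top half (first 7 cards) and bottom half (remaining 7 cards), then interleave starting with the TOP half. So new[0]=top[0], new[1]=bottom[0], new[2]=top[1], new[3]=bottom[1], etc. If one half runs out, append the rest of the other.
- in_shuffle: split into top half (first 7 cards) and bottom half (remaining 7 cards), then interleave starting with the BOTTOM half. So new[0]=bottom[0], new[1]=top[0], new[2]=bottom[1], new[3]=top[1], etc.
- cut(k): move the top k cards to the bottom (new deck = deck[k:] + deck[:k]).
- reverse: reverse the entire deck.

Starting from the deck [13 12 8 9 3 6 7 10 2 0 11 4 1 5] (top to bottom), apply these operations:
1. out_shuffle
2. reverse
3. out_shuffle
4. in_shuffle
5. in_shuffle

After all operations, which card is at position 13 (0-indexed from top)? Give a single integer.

Answer: 3

Derivation:
After op 1 (out_shuffle): [13 10 12 2 8 0 9 11 3 4 6 1 7 5]
After op 2 (reverse): [5 7 1 6 4 3 11 9 0 8 2 12 10 13]
After op 3 (out_shuffle): [5 9 7 0 1 8 6 2 4 12 3 10 11 13]
After op 4 (in_shuffle): [2 5 4 9 12 7 3 0 10 1 11 8 13 6]
After op 5 (in_shuffle): [0 2 10 5 1 4 11 9 8 12 13 7 6 3]
Position 13: card 3.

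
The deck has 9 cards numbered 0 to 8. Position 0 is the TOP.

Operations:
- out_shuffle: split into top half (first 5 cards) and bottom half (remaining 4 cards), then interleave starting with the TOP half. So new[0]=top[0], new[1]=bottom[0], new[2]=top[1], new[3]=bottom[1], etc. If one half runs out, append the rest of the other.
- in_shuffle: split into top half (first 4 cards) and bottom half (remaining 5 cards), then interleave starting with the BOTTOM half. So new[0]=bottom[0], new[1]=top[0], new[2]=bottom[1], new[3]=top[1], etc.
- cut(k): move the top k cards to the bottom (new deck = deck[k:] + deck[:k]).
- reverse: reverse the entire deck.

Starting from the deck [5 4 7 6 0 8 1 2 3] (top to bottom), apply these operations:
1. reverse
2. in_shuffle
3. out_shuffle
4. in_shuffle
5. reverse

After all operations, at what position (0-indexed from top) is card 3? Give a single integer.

After op 1 (reverse): [3 2 1 8 0 6 7 4 5]
After op 2 (in_shuffle): [0 3 6 2 7 1 4 8 5]
After op 3 (out_shuffle): [0 1 3 4 6 8 2 5 7]
After op 4 (in_shuffle): [6 0 8 1 2 3 5 4 7]
After op 5 (reverse): [7 4 5 3 2 1 8 0 6]
Card 3 is at position 3.

Answer: 3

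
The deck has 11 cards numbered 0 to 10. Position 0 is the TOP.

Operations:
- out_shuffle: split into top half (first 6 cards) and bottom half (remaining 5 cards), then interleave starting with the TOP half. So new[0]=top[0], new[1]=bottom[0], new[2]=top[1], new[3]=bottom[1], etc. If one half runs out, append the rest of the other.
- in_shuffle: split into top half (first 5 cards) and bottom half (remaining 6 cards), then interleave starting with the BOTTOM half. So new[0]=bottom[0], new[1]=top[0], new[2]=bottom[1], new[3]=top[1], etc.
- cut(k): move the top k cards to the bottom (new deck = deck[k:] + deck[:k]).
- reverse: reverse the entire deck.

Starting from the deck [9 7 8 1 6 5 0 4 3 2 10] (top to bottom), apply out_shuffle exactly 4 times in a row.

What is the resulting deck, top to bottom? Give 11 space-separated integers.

After op 1 (out_shuffle): [9 0 7 4 8 3 1 2 6 10 5]
After op 2 (out_shuffle): [9 1 0 2 7 6 4 10 8 5 3]
After op 3 (out_shuffle): [9 4 1 10 0 8 2 5 7 3 6]
After op 4 (out_shuffle): [9 2 4 5 1 7 10 3 0 6 8]

Answer: 9 2 4 5 1 7 10 3 0 6 8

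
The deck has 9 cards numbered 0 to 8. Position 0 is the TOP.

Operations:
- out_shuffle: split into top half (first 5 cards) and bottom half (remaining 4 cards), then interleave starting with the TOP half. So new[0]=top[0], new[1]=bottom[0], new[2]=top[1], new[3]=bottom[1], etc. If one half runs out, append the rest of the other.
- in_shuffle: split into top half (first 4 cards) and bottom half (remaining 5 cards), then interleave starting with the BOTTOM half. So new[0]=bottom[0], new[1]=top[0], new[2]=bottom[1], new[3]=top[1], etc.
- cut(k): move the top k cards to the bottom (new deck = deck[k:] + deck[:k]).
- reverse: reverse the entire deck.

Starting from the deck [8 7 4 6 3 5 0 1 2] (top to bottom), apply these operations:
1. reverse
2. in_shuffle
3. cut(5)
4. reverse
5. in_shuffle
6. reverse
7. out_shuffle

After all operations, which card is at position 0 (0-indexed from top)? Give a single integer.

Answer: 0

Derivation:
After op 1 (reverse): [2 1 0 5 3 6 4 7 8]
After op 2 (in_shuffle): [3 2 6 1 4 0 7 5 8]
After op 3 (cut(5)): [0 7 5 8 3 2 6 1 4]
After op 4 (reverse): [4 1 6 2 3 8 5 7 0]
After op 5 (in_shuffle): [3 4 8 1 5 6 7 2 0]
After op 6 (reverse): [0 2 7 6 5 1 8 4 3]
After op 7 (out_shuffle): [0 1 2 8 7 4 6 3 5]
Position 0: card 0.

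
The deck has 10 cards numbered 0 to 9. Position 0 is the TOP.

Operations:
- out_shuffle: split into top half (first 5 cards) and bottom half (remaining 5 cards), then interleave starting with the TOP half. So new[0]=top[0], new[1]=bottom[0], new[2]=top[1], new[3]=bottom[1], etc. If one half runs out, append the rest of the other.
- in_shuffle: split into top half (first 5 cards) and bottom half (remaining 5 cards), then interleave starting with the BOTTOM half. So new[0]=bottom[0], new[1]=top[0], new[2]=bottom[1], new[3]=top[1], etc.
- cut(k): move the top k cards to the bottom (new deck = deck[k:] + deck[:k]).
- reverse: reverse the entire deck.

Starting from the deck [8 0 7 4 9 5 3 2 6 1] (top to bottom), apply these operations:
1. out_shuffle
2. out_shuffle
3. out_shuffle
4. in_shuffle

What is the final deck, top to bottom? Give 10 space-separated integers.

After op 1 (out_shuffle): [8 5 0 3 7 2 4 6 9 1]
After op 2 (out_shuffle): [8 2 5 4 0 6 3 9 7 1]
After op 3 (out_shuffle): [8 6 2 3 5 9 4 7 0 1]
After op 4 (in_shuffle): [9 8 4 6 7 2 0 3 1 5]

Answer: 9 8 4 6 7 2 0 3 1 5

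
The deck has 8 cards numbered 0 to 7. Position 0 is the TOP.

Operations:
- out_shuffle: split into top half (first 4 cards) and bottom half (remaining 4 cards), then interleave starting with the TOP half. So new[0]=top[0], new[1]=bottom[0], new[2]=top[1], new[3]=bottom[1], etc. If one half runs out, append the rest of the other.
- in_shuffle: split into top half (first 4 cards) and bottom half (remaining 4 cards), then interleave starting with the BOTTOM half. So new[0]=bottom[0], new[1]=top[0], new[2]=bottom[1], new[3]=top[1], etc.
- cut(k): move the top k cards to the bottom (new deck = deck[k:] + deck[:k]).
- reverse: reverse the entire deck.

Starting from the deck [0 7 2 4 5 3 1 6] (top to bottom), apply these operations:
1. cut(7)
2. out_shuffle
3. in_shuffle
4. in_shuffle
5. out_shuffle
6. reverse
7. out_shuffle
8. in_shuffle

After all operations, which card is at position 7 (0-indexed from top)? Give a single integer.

After op 1 (cut(7)): [6 0 7 2 4 5 3 1]
After op 2 (out_shuffle): [6 4 0 5 7 3 2 1]
After op 3 (in_shuffle): [7 6 3 4 2 0 1 5]
After op 4 (in_shuffle): [2 7 0 6 1 3 5 4]
After op 5 (out_shuffle): [2 1 7 3 0 5 6 4]
After op 6 (reverse): [4 6 5 0 3 7 1 2]
After op 7 (out_shuffle): [4 3 6 7 5 1 0 2]
After op 8 (in_shuffle): [5 4 1 3 0 6 2 7]
Position 7: card 7.

Answer: 7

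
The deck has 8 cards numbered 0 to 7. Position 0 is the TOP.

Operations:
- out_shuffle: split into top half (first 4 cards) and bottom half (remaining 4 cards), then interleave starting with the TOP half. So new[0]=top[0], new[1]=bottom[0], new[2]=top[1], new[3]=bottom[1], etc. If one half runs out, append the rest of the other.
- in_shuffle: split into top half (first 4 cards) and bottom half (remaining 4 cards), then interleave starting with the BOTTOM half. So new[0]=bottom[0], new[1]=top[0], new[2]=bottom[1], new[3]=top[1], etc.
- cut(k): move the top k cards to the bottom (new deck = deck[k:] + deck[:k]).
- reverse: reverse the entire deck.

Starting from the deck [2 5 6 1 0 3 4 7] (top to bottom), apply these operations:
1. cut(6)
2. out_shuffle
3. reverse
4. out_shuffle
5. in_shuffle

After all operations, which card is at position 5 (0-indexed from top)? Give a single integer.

After op 1 (cut(6)): [4 7 2 5 6 1 0 3]
After op 2 (out_shuffle): [4 6 7 1 2 0 5 3]
After op 3 (reverse): [3 5 0 2 1 7 6 4]
After op 4 (out_shuffle): [3 1 5 7 0 6 2 4]
After op 5 (in_shuffle): [0 3 6 1 2 5 4 7]
Position 5: card 5.

Answer: 5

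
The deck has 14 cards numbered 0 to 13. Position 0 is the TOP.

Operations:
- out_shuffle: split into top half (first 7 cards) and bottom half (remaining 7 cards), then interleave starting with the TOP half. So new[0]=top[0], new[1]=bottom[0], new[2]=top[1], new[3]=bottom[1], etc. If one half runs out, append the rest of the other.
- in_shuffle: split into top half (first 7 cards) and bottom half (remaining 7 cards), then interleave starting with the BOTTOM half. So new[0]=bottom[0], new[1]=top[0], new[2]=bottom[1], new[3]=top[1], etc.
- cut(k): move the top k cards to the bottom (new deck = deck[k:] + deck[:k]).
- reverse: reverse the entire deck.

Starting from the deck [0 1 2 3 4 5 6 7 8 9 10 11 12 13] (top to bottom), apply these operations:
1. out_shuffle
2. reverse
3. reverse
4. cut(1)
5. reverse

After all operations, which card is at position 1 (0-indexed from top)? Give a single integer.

After op 1 (out_shuffle): [0 7 1 8 2 9 3 10 4 11 5 12 6 13]
After op 2 (reverse): [13 6 12 5 11 4 10 3 9 2 8 1 7 0]
After op 3 (reverse): [0 7 1 8 2 9 3 10 4 11 5 12 6 13]
After op 4 (cut(1)): [7 1 8 2 9 3 10 4 11 5 12 6 13 0]
After op 5 (reverse): [0 13 6 12 5 11 4 10 3 9 2 8 1 7]
Position 1: card 13.

Answer: 13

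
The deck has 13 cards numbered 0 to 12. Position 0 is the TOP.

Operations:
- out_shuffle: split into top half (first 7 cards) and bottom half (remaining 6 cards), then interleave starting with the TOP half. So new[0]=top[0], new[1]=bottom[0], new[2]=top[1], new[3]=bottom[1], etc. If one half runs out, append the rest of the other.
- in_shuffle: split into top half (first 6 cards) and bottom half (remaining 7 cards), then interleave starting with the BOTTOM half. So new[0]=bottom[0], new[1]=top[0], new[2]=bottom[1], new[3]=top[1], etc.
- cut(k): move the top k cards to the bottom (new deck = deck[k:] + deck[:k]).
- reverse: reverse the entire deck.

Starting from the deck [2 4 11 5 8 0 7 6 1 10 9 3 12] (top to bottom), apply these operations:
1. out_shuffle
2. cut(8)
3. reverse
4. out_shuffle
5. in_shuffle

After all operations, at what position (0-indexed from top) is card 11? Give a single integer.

Answer: 0

Derivation:
After op 1 (out_shuffle): [2 6 4 1 11 10 5 9 8 3 0 12 7]
After op 2 (cut(8)): [8 3 0 12 7 2 6 4 1 11 10 5 9]
After op 3 (reverse): [9 5 10 11 1 4 6 2 7 12 0 3 8]
After op 4 (out_shuffle): [9 2 5 7 10 12 11 0 1 3 4 8 6]
After op 5 (in_shuffle): [11 9 0 2 1 5 3 7 4 10 8 12 6]
Card 11 is at position 0.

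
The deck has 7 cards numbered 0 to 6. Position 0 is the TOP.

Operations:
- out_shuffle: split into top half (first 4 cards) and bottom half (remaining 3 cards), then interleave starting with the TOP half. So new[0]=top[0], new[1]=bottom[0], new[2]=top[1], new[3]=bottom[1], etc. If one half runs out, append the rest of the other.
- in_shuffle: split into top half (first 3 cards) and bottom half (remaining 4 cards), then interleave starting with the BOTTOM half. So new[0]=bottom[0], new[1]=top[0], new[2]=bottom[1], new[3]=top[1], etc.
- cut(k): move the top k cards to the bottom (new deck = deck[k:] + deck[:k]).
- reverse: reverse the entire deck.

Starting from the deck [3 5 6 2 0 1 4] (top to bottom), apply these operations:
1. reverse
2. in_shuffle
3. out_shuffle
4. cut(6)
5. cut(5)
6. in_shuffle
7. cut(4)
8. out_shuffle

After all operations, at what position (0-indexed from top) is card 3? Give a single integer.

After op 1 (reverse): [4 1 0 2 6 5 3]
After op 2 (in_shuffle): [2 4 6 1 5 0 3]
After op 3 (out_shuffle): [2 5 4 0 6 3 1]
After op 4 (cut(6)): [1 2 5 4 0 6 3]
After op 5 (cut(5)): [6 3 1 2 5 4 0]
After op 6 (in_shuffle): [2 6 5 3 4 1 0]
After op 7 (cut(4)): [4 1 0 2 6 5 3]
After op 8 (out_shuffle): [4 6 1 5 0 3 2]
Card 3 is at position 5.

Answer: 5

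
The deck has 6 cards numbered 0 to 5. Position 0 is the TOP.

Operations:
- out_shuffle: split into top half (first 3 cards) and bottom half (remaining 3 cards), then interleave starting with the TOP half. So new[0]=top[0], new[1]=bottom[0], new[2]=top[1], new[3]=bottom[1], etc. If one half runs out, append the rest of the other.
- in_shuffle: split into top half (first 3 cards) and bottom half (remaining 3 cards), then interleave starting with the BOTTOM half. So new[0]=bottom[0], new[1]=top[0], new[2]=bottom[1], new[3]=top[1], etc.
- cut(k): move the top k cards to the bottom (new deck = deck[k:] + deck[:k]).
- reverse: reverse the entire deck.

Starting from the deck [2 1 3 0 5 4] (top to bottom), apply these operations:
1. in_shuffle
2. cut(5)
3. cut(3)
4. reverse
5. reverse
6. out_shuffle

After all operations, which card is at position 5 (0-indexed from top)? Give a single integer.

After op 1 (in_shuffle): [0 2 5 1 4 3]
After op 2 (cut(5)): [3 0 2 5 1 4]
After op 3 (cut(3)): [5 1 4 3 0 2]
After op 4 (reverse): [2 0 3 4 1 5]
After op 5 (reverse): [5 1 4 3 0 2]
After op 6 (out_shuffle): [5 3 1 0 4 2]
Position 5: card 2.

Answer: 2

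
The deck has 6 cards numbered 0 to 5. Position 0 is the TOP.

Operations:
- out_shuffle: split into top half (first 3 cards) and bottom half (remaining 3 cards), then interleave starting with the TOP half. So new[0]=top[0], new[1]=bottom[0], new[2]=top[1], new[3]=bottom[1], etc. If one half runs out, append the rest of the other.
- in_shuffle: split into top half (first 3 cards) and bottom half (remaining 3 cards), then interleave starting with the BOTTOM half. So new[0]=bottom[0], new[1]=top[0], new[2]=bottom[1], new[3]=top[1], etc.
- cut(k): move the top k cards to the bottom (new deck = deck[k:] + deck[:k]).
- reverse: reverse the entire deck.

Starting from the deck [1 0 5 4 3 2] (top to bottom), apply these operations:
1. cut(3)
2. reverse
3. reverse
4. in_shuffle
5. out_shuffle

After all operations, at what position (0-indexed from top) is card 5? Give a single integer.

After op 1 (cut(3)): [4 3 2 1 0 5]
After op 2 (reverse): [5 0 1 2 3 4]
After op 3 (reverse): [4 3 2 1 0 5]
After op 4 (in_shuffle): [1 4 0 3 5 2]
After op 5 (out_shuffle): [1 3 4 5 0 2]
Card 5 is at position 3.

Answer: 3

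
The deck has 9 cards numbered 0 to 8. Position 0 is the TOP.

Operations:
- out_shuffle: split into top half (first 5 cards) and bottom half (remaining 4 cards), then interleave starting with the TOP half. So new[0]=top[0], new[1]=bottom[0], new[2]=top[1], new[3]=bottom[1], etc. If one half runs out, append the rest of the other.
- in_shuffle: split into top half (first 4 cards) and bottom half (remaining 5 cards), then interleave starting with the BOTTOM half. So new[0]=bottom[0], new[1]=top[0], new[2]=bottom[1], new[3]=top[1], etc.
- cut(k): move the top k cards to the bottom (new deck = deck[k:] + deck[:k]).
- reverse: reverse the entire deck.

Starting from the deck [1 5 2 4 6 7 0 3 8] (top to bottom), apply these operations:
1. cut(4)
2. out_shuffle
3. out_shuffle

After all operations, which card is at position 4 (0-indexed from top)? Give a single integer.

After op 1 (cut(4)): [6 7 0 3 8 1 5 2 4]
After op 2 (out_shuffle): [6 1 7 5 0 2 3 4 8]
After op 3 (out_shuffle): [6 2 1 3 7 4 5 8 0]
Position 4: card 7.

Answer: 7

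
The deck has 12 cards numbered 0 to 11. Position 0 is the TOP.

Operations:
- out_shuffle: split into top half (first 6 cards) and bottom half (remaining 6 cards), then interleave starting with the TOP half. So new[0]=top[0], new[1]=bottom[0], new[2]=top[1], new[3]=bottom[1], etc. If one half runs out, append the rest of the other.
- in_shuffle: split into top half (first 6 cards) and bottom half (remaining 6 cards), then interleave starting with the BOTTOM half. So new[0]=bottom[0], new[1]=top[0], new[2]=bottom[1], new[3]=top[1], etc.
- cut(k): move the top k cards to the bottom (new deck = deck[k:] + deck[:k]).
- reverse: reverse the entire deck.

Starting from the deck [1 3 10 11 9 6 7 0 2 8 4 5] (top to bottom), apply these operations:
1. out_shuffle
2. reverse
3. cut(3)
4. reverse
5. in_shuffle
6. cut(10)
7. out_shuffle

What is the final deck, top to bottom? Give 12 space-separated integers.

Answer: 9 2 3 5 0 11 4 1 10 8 6 7

Derivation:
After op 1 (out_shuffle): [1 7 3 0 10 2 11 8 9 4 6 5]
After op 2 (reverse): [5 6 4 9 8 11 2 10 0 3 7 1]
After op 3 (cut(3)): [9 8 11 2 10 0 3 7 1 5 6 4]
After op 4 (reverse): [4 6 5 1 7 3 0 10 2 11 8 9]
After op 5 (in_shuffle): [0 4 10 6 2 5 11 1 8 7 9 3]
After op 6 (cut(10)): [9 3 0 4 10 6 2 5 11 1 8 7]
After op 7 (out_shuffle): [9 2 3 5 0 11 4 1 10 8 6 7]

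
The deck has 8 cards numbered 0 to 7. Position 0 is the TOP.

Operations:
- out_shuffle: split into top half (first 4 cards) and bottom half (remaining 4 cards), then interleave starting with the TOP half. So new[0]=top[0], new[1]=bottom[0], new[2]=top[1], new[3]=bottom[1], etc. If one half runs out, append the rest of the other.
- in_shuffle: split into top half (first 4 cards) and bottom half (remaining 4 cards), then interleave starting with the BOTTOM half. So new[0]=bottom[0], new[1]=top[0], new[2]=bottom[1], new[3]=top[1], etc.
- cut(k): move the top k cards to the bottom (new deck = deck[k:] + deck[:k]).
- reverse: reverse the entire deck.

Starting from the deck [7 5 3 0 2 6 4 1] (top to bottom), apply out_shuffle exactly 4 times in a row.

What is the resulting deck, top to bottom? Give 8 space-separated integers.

After op 1 (out_shuffle): [7 2 5 6 3 4 0 1]
After op 2 (out_shuffle): [7 3 2 4 5 0 6 1]
After op 3 (out_shuffle): [7 5 3 0 2 6 4 1]
After op 4 (out_shuffle): [7 2 5 6 3 4 0 1]

Answer: 7 2 5 6 3 4 0 1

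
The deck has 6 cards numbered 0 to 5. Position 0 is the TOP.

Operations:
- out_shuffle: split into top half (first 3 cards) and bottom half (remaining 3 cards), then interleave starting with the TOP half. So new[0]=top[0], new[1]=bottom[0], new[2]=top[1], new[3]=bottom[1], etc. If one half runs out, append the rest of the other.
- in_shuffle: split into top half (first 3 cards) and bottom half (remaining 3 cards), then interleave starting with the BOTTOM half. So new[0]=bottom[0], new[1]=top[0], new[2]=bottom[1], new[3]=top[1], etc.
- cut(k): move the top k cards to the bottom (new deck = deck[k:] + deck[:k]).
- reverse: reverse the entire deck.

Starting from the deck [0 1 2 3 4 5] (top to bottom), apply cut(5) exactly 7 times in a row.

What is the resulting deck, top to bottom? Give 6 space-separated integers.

Answer: 5 0 1 2 3 4

Derivation:
After op 1 (cut(5)): [5 0 1 2 3 4]
After op 2 (cut(5)): [4 5 0 1 2 3]
After op 3 (cut(5)): [3 4 5 0 1 2]
After op 4 (cut(5)): [2 3 4 5 0 1]
After op 5 (cut(5)): [1 2 3 4 5 0]
After op 6 (cut(5)): [0 1 2 3 4 5]
After op 7 (cut(5)): [5 0 1 2 3 4]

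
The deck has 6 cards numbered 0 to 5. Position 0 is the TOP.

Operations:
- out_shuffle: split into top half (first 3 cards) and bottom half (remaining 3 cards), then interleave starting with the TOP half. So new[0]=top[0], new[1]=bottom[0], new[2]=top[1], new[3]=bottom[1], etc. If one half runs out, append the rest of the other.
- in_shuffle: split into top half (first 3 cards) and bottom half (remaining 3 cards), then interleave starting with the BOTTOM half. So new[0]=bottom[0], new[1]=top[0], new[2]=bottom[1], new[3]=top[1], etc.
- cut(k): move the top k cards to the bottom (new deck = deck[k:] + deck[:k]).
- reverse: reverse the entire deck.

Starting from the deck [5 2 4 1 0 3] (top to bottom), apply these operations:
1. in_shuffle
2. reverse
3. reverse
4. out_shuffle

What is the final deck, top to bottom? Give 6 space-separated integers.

After op 1 (in_shuffle): [1 5 0 2 3 4]
After op 2 (reverse): [4 3 2 0 5 1]
After op 3 (reverse): [1 5 0 2 3 4]
After op 4 (out_shuffle): [1 2 5 3 0 4]

Answer: 1 2 5 3 0 4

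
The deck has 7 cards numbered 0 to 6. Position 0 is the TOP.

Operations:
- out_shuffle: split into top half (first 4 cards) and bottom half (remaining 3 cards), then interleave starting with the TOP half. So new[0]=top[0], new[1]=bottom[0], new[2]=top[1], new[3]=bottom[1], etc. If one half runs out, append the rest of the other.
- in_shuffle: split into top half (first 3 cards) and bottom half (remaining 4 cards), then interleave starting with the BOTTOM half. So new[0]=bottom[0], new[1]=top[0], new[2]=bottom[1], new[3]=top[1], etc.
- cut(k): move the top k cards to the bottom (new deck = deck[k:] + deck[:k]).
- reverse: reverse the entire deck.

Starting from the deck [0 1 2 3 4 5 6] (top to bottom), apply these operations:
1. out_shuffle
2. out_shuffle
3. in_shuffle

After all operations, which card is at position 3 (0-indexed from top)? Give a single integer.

After op 1 (out_shuffle): [0 4 1 5 2 6 3]
After op 2 (out_shuffle): [0 2 4 6 1 3 5]
After op 3 (in_shuffle): [6 0 1 2 3 4 5]
Position 3: card 2.

Answer: 2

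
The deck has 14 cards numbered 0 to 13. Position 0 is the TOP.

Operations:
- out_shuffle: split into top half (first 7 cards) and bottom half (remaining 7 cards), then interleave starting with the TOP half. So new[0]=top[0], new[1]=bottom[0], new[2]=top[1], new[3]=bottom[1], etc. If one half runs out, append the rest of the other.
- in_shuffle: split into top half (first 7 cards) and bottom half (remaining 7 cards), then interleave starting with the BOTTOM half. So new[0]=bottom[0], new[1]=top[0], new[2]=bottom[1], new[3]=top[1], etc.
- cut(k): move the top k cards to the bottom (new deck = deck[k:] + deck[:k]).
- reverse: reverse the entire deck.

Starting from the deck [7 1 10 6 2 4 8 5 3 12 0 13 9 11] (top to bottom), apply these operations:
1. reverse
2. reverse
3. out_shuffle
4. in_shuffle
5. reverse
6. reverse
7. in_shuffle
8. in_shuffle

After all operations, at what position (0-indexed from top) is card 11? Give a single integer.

After op 1 (reverse): [11 9 13 0 12 3 5 8 4 2 6 10 1 7]
After op 2 (reverse): [7 1 10 6 2 4 8 5 3 12 0 13 9 11]
After op 3 (out_shuffle): [7 5 1 3 10 12 6 0 2 13 4 9 8 11]
After op 4 (in_shuffle): [0 7 2 5 13 1 4 3 9 10 8 12 11 6]
After op 5 (reverse): [6 11 12 8 10 9 3 4 1 13 5 2 7 0]
After op 6 (reverse): [0 7 2 5 13 1 4 3 9 10 8 12 11 6]
After op 7 (in_shuffle): [3 0 9 7 10 2 8 5 12 13 11 1 6 4]
After op 8 (in_shuffle): [5 3 12 0 13 9 11 7 1 10 6 2 4 8]
Card 11 is at position 6.

Answer: 6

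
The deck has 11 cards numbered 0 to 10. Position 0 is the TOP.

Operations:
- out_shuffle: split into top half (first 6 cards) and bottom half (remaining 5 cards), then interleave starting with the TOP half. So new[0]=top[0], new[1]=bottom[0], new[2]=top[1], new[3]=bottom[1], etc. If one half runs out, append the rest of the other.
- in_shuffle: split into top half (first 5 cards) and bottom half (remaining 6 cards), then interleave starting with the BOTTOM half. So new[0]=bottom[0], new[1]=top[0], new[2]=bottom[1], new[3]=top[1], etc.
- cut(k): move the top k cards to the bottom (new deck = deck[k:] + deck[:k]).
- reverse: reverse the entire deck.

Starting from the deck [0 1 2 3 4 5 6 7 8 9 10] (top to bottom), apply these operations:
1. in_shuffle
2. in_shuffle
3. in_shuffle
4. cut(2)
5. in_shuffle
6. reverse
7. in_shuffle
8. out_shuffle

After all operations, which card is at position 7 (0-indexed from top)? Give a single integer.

Answer: 10

Derivation:
After op 1 (in_shuffle): [5 0 6 1 7 2 8 3 9 4 10]
After op 2 (in_shuffle): [2 5 8 0 3 6 9 1 4 7 10]
After op 3 (in_shuffle): [6 2 9 5 1 8 4 0 7 3 10]
After op 4 (cut(2)): [9 5 1 8 4 0 7 3 10 6 2]
After op 5 (in_shuffle): [0 9 7 5 3 1 10 8 6 4 2]
After op 6 (reverse): [2 4 6 8 10 1 3 5 7 9 0]
After op 7 (in_shuffle): [1 2 3 4 5 6 7 8 9 10 0]
After op 8 (out_shuffle): [1 7 2 8 3 9 4 10 5 0 6]
Position 7: card 10.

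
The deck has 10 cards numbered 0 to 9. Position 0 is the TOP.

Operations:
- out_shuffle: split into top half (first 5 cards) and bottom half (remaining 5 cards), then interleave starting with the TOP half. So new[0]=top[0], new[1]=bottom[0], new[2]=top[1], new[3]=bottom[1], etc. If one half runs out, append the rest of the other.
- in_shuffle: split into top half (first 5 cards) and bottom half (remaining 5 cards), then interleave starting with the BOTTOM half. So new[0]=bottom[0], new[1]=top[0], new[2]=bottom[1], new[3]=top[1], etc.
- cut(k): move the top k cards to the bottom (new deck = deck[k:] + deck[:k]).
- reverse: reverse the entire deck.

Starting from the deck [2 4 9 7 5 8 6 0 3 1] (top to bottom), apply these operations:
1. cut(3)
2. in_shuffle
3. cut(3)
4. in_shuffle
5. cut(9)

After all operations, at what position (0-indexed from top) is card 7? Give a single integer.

After op 1 (cut(3)): [7 5 8 6 0 3 1 2 4 9]
After op 2 (in_shuffle): [3 7 1 5 2 8 4 6 9 0]
After op 3 (cut(3)): [5 2 8 4 6 9 0 3 7 1]
After op 4 (in_shuffle): [9 5 0 2 3 8 7 4 1 6]
After op 5 (cut(9)): [6 9 5 0 2 3 8 7 4 1]
Card 7 is at position 7.

Answer: 7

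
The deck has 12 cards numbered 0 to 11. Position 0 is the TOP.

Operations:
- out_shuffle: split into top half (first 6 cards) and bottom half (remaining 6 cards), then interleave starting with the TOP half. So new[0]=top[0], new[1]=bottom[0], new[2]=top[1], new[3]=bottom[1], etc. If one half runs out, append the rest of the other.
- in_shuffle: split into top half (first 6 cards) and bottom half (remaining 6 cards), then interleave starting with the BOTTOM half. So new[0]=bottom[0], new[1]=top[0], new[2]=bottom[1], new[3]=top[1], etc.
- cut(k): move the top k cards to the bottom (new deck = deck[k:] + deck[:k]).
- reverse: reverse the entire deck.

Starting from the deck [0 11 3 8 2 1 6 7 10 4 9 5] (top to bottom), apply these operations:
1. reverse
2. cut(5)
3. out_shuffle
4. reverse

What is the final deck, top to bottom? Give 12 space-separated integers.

After op 1 (reverse): [5 9 4 10 7 6 1 2 8 3 11 0]
After op 2 (cut(5)): [6 1 2 8 3 11 0 5 9 4 10 7]
After op 3 (out_shuffle): [6 0 1 5 2 9 8 4 3 10 11 7]
After op 4 (reverse): [7 11 10 3 4 8 9 2 5 1 0 6]

Answer: 7 11 10 3 4 8 9 2 5 1 0 6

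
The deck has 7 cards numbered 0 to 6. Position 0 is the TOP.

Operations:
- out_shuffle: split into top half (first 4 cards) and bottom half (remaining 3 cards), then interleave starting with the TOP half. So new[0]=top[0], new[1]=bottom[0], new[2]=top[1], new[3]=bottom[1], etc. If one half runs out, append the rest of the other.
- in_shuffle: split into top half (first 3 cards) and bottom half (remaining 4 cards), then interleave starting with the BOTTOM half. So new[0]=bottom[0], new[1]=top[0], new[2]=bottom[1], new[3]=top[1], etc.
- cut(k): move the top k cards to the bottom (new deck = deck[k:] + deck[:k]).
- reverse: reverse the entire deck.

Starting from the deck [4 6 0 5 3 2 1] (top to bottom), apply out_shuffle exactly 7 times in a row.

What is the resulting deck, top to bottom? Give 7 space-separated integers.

Answer: 4 3 6 2 0 1 5

Derivation:
After op 1 (out_shuffle): [4 3 6 2 0 1 5]
After op 2 (out_shuffle): [4 0 3 1 6 5 2]
After op 3 (out_shuffle): [4 6 0 5 3 2 1]
After op 4 (out_shuffle): [4 3 6 2 0 1 5]
After op 5 (out_shuffle): [4 0 3 1 6 5 2]
After op 6 (out_shuffle): [4 6 0 5 3 2 1]
After op 7 (out_shuffle): [4 3 6 2 0 1 5]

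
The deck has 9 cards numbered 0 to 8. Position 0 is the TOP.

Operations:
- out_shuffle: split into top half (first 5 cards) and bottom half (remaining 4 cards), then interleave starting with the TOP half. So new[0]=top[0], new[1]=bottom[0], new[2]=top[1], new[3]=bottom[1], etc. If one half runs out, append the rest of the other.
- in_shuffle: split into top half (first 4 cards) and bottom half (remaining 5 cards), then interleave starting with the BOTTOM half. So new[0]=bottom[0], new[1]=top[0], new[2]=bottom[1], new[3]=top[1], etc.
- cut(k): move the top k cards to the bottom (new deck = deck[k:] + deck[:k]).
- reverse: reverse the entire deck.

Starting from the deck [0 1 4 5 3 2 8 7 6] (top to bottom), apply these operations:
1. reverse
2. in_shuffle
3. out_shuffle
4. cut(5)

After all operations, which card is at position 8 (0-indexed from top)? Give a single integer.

Answer: 5

Derivation:
After op 1 (reverse): [6 7 8 2 3 5 4 1 0]
After op 2 (in_shuffle): [3 6 5 7 4 8 1 2 0]
After op 3 (out_shuffle): [3 8 6 1 5 2 7 0 4]
After op 4 (cut(5)): [2 7 0 4 3 8 6 1 5]
Position 8: card 5.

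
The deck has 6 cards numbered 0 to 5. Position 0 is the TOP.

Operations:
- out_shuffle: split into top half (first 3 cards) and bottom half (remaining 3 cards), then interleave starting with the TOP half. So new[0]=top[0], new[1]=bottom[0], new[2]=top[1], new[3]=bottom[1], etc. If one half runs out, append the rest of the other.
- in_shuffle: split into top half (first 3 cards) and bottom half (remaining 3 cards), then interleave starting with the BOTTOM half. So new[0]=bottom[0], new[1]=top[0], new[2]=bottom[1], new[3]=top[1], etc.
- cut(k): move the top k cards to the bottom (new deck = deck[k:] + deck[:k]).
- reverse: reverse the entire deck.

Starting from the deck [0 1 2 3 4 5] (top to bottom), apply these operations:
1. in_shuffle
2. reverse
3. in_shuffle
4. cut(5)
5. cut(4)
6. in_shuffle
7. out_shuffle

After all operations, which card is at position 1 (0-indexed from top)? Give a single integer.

After op 1 (in_shuffle): [3 0 4 1 5 2]
After op 2 (reverse): [2 5 1 4 0 3]
After op 3 (in_shuffle): [4 2 0 5 3 1]
After op 4 (cut(5)): [1 4 2 0 5 3]
After op 5 (cut(4)): [5 3 1 4 2 0]
After op 6 (in_shuffle): [4 5 2 3 0 1]
After op 7 (out_shuffle): [4 3 5 0 2 1]
Position 1: card 3.

Answer: 3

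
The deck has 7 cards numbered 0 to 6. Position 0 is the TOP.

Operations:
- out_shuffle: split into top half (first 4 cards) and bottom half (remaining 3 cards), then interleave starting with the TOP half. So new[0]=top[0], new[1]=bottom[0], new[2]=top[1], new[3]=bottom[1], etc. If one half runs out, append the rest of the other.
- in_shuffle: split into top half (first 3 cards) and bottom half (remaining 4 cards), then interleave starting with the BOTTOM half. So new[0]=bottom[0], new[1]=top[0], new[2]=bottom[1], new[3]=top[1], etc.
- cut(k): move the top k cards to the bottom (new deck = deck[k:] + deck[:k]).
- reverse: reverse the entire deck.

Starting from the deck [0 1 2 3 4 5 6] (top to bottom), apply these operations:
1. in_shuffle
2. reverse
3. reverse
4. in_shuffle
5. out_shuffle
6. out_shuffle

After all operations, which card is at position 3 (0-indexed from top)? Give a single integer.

Answer: 6

Derivation:
After op 1 (in_shuffle): [3 0 4 1 5 2 6]
After op 2 (reverse): [6 2 5 1 4 0 3]
After op 3 (reverse): [3 0 4 1 5 2 6]
After op 4 (in_shuffle): [1 3 5 0 2 4 6]
After op 5 (out_shuffle): [1 2 3 4 5 6 0]
After op 6 (out_shuffle): [1 5 2 6 3 0 4]
Position 3: card 6.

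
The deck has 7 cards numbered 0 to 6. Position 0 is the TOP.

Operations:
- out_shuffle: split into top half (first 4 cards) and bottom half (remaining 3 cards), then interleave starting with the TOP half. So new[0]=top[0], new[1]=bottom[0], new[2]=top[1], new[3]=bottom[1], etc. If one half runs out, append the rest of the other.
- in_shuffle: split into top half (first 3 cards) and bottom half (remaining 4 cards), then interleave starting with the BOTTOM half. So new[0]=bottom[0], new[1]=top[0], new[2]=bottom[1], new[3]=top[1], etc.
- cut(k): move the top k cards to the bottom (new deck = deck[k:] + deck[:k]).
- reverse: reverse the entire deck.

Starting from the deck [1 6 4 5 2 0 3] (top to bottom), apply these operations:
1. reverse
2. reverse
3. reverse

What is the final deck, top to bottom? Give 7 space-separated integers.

After op 1 (reverse): [3 0 2 5 4 6 1]
After op 2 (reverse): [1 6 4 5 2 0 3]
After op 3 (reverse): [3 0 2 5 4 6 1]

Answer: 3 0 2 5 4 6 1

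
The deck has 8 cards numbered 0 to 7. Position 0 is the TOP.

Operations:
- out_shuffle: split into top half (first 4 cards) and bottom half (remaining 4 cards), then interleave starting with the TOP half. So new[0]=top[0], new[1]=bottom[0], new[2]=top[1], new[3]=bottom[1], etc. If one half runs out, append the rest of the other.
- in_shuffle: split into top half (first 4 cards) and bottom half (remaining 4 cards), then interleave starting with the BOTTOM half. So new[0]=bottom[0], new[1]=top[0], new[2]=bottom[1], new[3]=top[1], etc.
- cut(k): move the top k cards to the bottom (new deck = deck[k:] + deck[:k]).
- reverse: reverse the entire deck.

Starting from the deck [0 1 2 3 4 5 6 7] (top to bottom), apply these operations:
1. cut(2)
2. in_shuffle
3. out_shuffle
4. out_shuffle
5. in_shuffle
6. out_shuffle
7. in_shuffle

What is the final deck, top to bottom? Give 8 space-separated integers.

Answer: 3 2 5 4 7 6 1 0

Derivation:
After op 1 (cut(2)): [2 3 4 5 6 7 0 1]
After op 2 (in_shuffle): [6 2 7 3 0 4 1 5]
After op 3 (out_shuffle): [6 0 2 4 7 1 3 5]
After op 4 (out_shuffle): [6 7 0 1 2 3 4 5]
After op 5 (in_shuffle): [2 6 3 7 4 0 5 1]
After op 6 (out_shuffle): [2 4 6 0 3 5 7 1]
After op 7 (in_shuffle): [3 2 5 4 7 6 1 0]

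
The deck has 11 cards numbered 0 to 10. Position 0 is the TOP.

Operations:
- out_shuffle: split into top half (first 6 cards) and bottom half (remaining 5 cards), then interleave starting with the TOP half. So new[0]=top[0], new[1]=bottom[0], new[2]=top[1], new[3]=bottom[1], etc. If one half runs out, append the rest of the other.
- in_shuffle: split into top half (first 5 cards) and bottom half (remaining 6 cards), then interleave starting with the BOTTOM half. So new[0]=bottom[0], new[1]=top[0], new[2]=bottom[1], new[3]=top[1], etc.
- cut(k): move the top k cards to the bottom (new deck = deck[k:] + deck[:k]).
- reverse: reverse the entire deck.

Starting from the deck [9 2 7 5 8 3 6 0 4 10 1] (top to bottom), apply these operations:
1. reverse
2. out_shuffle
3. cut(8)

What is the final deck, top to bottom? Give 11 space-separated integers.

After op 1 (reverse): [1 10 4 0 6 3 8 5 7 2 9]
After op 2 (out_shuffle): [1 8 10 5 4 7 0 2 6 9 3]
After op 3 (cut(8)): [6 9 3 1 8 10 5 4 7 0 2]

Answer: 6 9 3 1 8 10 5 4 7 0 2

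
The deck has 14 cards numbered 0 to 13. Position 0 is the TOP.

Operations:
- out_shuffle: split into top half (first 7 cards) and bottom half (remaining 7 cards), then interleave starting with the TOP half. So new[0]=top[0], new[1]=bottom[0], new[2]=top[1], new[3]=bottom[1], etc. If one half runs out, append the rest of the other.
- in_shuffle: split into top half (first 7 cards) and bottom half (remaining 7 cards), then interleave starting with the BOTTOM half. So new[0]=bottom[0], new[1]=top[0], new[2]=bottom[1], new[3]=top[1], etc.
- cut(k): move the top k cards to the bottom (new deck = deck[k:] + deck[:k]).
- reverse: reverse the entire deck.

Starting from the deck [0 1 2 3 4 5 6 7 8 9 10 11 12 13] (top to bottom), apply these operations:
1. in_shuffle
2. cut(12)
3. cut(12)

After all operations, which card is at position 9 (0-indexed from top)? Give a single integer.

After op 1 (in_shuffle): [7 0 8 1 9 2 10 3 11 4 12 5 13 6]
After op 2 (cut(12)): [13 6 7 0 8 1 9 2 10 3 11 4 12 5]
After op 3 (cut(12)): [12 5 13 6 7 0 8 1 9 2 10 3 11 4]
Position 9: card 2.

Answer: 2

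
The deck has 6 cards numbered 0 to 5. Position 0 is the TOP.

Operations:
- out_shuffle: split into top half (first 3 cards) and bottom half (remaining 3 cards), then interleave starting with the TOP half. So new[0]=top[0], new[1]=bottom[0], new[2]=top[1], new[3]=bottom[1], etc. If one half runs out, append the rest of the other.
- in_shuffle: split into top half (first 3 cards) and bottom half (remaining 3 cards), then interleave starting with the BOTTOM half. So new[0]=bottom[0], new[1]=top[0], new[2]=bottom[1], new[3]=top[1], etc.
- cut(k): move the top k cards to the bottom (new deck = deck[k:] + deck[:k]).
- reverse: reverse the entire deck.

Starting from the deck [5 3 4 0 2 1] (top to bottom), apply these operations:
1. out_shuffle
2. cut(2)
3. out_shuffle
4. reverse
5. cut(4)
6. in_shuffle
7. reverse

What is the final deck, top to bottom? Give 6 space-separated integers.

Answer: 0 2 3 5 1 4

Derivation:
After op 1 (out_shuffle): [5 0 3 2 4 1]
After op 2 (cut(2)): [3 2 4 1 5 0]
After op 3 (out_shuffle): [3 1 2 5 4 0]
After op 4 (reverse): [0 4 5 2 1 3]
After op 5 (cut(4)): [1 3 0 4 5 2]
After op 6 (in_shuffle): [4 1 5 3 2 0]
After op 7 (reverse): [0 2 3 5 1 4]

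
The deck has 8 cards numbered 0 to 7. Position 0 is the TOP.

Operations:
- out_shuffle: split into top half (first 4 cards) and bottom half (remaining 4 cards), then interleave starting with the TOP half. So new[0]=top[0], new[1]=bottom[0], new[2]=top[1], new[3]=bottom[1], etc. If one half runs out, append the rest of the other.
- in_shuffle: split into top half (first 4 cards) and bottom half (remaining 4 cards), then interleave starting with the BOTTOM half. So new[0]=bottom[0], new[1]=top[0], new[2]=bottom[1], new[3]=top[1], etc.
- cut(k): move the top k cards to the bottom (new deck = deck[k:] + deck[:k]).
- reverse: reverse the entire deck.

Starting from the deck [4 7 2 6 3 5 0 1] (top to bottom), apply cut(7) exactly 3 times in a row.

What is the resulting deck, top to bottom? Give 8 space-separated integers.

After op 1 (cut(7)): [1 4 7 2 6 3 5 0]
After op 2 (cut(7)): [0 1 4 7 2 6 3 5]
After op 3 (cut(7)): [5 0 1 4 7 2 6 3]

Answer: 5 0 1 4 7 2 6 3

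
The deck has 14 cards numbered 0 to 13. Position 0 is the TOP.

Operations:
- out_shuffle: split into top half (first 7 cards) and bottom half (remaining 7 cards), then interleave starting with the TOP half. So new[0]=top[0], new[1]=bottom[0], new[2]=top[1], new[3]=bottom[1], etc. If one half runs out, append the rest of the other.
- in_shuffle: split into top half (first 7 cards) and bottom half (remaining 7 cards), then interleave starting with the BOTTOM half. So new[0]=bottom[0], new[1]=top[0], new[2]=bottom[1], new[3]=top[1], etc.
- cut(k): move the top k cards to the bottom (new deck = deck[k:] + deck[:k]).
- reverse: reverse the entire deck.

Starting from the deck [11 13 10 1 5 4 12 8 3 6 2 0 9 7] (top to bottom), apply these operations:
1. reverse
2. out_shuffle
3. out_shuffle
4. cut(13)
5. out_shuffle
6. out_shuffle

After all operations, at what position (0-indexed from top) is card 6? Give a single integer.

After op 1 (reverse): [7 9 0 2 6 3 8 12 4 5 1 10 13 11]
After op 2 (out_shuffle): [7 12 9 4 0 5 2 1 6 10 3 13 8 11]
After op 3 (out_shuffle): [7 1 12 6 9 10 4 3 0 13 5 8 2 11]
After op 4 (cut(13)): [11 7 1 12 6 9 10 4 3 0 13 5 8 2]
After op 5 (out_shuffle): [11 4 7 3 1 0 12 13 6 5 9 8 10 2]
After op 6 (out_shuffle): [11 13 4 6 7 5 3 9 1 8 0 10 12 2]
Card 6 is at position 3.

Answer: 3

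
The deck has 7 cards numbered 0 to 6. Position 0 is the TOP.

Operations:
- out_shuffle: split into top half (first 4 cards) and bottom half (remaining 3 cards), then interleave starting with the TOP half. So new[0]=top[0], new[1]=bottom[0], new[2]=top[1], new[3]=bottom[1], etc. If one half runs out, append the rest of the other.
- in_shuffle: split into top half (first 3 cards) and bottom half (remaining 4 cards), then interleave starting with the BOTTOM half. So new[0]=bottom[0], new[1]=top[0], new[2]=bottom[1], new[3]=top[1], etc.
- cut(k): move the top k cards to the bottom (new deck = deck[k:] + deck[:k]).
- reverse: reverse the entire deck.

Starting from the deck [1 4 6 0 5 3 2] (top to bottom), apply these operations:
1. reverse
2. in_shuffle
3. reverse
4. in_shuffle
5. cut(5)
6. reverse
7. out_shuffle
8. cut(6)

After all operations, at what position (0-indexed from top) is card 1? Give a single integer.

After op 1 (reverse): [2 3 5 0 6 4 1]
After op 2 (in_shuffle): [0 2 6 3 4 5 1]
After op 3 (reverse): [1 5 4 3 6 2 0]
After op 4 (in_shuffle): [3 1 6 5 2 4 0]
After op 5 (cut(5)): [4 0 3 1 6 5 2]
After op 6 (reverse): [2 5 6 1 3 0 4]
After op 7 (out_shuffle): [2 3 5 0 6 4 1]
After op 8 (cut(6)): [1 2 3 5 0 6 4]
Card 1 is at position 0.

Answer: 0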